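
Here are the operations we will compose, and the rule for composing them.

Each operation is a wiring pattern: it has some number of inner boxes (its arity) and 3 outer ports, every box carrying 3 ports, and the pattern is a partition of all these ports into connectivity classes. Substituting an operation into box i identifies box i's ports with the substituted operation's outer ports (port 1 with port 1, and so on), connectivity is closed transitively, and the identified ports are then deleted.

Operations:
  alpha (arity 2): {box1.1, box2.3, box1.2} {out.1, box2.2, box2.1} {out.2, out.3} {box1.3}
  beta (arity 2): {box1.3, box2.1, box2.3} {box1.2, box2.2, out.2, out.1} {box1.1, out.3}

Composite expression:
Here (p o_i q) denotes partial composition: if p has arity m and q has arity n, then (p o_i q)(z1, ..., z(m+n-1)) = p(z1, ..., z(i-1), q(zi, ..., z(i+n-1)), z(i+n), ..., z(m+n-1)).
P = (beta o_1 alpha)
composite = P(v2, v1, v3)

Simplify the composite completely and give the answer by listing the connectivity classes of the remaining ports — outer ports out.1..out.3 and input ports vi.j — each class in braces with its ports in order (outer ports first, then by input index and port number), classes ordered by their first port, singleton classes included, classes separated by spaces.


{out.1, out.2, v3.1, v3.2, v3.3} {out.3, v1.1, v1.2} {v1.3, v2.1, v2.2} {v2.3}

Connectivity passes through glued beta-boundaries; trace each wire chain.
through alpha, on inputs (v2, v1): {out.1, v1.1, v1.2} {out.2, out.3} {v1.3, v2.1, v2.2} {v2.3} (out.j = stage outer ports)
through beta, on inputs (v2, v1, v3): {out.1, out.2, v3.1, v3.2, v3.3} {out.3, v1.1, v1.2} {v1.3, v2.1, v2.2} {v2.3} (out.j = stage outer ports)


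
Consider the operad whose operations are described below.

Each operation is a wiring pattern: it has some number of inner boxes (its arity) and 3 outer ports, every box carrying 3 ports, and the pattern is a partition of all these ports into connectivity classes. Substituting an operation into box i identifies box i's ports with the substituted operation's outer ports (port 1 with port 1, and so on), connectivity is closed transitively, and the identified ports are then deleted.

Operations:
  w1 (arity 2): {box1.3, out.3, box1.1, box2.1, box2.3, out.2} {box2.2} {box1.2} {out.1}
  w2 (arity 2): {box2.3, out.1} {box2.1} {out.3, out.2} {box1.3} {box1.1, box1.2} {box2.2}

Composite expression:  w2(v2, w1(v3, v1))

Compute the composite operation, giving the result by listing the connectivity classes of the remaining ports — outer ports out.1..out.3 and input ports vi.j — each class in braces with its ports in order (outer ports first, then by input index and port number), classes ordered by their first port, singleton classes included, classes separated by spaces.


After gluing at w2, chains via deleted ports link the v-ports.
through w1, on inputs (v3, v1): {out.1} {out.2, out.3, v1.1, v1.3, v3.1, v3.3} {v1.2} {v3.2} (out.j = stage outer ports)
through w2, on inputs (v2, v3, v1): {out.1, v1.1, v1.3, v3.1, v3.3} {out.2, out.3} {v1.2} {v2.1, v2.2} {v2.3} {v3.2} (out.j = stage outer ports)

{out.1, v1.1, v1.3, v3.1, v3.3} {out.2, out.3} {v1.2} {v2.1, v2.2} {v2.3} {v3.2}


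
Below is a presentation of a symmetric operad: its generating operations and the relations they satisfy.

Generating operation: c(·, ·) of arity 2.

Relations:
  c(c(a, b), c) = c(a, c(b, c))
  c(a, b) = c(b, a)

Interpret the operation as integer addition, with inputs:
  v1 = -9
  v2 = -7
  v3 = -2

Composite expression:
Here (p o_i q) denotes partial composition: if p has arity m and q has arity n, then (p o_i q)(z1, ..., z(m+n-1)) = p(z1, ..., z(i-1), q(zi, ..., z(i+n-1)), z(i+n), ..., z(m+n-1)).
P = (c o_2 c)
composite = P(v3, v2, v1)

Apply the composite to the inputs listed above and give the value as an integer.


c(v2, v1) = -16
c(v3, c(v2, v1)) = -18

-18


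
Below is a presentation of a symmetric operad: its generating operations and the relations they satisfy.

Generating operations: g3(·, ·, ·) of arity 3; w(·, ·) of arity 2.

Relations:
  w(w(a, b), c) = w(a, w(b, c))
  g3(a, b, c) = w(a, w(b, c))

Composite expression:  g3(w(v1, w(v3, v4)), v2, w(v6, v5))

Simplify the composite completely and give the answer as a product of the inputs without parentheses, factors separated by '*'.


Every regrouping of g3 is equal, so read the v-inputs in written order.
w(v3, v4) spells out as v3 * v4
w(v1, w(v3, v4)) spells out as v1 * v3 * v4
w(v6, v5) spells out as v6 * v5
g3(w(v1, w(v3, v4)), v2, w(v6, v5)) spells out as v1 * v3 * v4 * v2 * v6 * v5

v1 * v3 * v4 * v2 * v6 * v5


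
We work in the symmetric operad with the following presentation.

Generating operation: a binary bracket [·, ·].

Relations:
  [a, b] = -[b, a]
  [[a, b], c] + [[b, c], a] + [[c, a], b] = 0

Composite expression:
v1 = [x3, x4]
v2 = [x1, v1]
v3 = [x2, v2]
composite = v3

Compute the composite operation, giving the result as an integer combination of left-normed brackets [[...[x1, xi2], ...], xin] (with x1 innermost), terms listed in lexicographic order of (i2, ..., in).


-[[[x1, x3], x4], x2] + [[[x1, x4], x3], x2]


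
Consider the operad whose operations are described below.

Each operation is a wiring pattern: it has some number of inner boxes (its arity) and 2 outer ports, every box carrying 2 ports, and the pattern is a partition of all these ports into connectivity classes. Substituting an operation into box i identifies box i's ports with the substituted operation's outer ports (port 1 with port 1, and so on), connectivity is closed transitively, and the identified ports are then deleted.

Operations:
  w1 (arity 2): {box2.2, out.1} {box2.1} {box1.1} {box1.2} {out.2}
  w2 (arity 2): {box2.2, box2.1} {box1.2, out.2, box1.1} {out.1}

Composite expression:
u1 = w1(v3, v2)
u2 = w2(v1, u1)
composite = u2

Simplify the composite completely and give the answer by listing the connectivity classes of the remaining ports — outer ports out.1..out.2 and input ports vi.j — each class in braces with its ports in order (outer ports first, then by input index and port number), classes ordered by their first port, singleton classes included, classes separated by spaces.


{out.1} {out.2, v1.1, v1.2} {v2.1} {v2.2} {v3.1} {v3.2}

Two ports join when wires chain via w2-identified ports.
composing w1 on (v3, v2), with out.j its own outer ports: {out.1, v2.2} {out.2} {v2.1} {v3.1} {v3.2}
composing w2 on (v1, v3, v2), with out.j its own outer ports: {out.1} {out.2, v1.1, v1.2} {v2.1} {v2.2} {v3.1} {v3.2}


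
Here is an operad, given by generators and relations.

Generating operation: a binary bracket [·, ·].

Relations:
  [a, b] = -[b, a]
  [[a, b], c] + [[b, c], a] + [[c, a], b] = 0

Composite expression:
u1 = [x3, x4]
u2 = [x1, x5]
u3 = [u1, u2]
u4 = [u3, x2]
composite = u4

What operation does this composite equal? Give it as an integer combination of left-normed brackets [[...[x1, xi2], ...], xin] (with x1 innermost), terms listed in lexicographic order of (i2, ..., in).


Antisymmetry and Jacobi reduce to x1-anchored left-normed brackets.
Composite bracket: [[[x3, x4], [x1, x5]], x2]
Under [a, b] = ab - ba we get 16 signed associative words (2^4 = 16).
Collect the words opening with x1:
  x1x5x3x4x2 (sign -1) contributes -[[[[x1, x5], x3], x4], x2]
  x1x5x4x3x2 (sign +1) contributes +[[[[x1, x5], x4], x3], x2]

-[[[[x1, x5], x3], x4], x2] + [[[[x1, x5], x4], x3], x2]


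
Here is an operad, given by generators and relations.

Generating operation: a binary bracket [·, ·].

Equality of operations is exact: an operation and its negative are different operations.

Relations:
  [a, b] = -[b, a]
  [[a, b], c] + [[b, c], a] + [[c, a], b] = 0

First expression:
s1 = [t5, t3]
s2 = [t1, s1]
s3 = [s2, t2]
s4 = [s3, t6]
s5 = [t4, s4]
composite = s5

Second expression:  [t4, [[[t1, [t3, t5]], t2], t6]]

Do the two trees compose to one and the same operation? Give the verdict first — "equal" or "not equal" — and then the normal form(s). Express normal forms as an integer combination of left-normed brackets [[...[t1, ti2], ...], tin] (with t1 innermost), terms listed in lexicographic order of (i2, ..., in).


not equal; the first gives [[[[[t1, t3], t5], t2], t6], t4] - [[[[[t1, t5], t3], t2], t6], t4] and the second -[[[[[t1, t3], t5], t2], t6], t4] + [[[[[t1, t5], t3], t2], t6], t4]

The first expression, normalized: [[[[[t1, t3], t5], t2], t6], t4] - [[[[[t1, t5], t3], t2], t6], t4]
The second expression, normalized: -[[[[[t1, t3], t5], t2], t6], t4] + [[[[[t1, t5], t3], t2], t6], t4]
The normal forms differ: not equal.


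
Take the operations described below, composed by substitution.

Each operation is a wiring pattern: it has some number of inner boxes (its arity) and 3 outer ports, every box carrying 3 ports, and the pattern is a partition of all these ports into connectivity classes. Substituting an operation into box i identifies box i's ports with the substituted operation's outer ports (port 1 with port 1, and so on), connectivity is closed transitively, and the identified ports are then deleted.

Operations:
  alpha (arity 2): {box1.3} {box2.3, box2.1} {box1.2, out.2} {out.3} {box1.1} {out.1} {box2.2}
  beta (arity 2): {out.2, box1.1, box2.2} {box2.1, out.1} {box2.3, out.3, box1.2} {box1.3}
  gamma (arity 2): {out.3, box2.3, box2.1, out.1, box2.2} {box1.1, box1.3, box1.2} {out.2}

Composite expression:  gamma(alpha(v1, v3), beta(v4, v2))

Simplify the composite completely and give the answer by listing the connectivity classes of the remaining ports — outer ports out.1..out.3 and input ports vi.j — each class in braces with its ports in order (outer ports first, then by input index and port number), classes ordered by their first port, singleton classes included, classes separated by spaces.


{out.1, out.3, v2.1, v2.2, v2.3, v4.1, v4.2} {out.2} {v1.1} {v1.2} {v1.3} {v3.1, v3.3} {v3.2} {v4.3}

After gluing at gamma, chains via deleted ports link the v-ports.
the subtree at alpha composes to {out.1} {out.2, v1.2} {out.3} {v1.1} {v1.3} {v3.1, v3.3} {v3.2} on (v1, v3); out.j = own outer ports
the subtree at beta composes to {out.1, v2.1} {out.2, v2.2, v4.1} {out.3, v2.3, v4.2} {v4.3} on (v4, v2); out.j = own outer ports
the subtree at gamma composes to {out.1, out.3, v2.1, v2.2, v2.3, v4.1, v4.2} {out.2} {v1.1} {v1.2} {v1.3} {v3.1, v3.3} {v3.2} {v4.3} on (v1, v3, v4, v2); out.j = own outer ports


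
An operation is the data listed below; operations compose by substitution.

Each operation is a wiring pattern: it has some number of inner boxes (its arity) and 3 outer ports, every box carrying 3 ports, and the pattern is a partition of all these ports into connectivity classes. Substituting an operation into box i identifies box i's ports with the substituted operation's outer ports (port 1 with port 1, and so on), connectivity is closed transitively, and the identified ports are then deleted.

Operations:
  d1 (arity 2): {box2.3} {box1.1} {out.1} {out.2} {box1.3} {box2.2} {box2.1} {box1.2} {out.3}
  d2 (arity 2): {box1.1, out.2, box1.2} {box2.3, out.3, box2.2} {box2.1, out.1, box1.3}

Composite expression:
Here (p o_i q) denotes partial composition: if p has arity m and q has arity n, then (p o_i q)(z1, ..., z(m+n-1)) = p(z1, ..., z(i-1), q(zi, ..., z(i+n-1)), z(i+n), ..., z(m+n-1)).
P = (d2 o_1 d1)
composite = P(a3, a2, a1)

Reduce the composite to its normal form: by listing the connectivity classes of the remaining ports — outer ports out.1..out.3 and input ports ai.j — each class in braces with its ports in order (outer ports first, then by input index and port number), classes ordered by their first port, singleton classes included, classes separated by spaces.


{out.1, a1.1} {out.2} {out.3, a1.2, a1.3} {a2.1} {a2.2} {a2.3} {a3.1} {a3.2} {a3.3}

Two ports join when wires chain via d2-identified ports.
after d1, the pattern on (a3, a2) reads {out.1} {out.2} {out.3} {a2.1} {a2.2} {a2.3} {a3.1} {a3.2} {a3.3} (out.j = its outer ports)
after d2, the pattern on (a3, a2, a1) reads {out.1, a1.1} {out.2} {out.3, a1.2, a1.3} {a2.1} {a2.2} {a2.3} {a3.1} {a3.2} {a3.3} (out.j = its outer ports)


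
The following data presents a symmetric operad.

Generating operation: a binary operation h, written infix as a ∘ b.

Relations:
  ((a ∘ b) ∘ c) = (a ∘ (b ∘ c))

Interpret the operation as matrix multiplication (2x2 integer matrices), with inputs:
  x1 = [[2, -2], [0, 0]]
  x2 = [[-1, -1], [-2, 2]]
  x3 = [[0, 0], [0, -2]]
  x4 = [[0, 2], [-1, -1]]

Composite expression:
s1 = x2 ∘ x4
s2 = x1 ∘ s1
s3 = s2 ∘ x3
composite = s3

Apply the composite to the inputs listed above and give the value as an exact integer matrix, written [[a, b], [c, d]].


(x2 ∘ x4) = [[1, -1], [-2, -6]]
(x1 ∘ (x2 ∘ x4)) = [[6, 10], [0, 0]]
((x1 ∘ (x2 ∘ x4)) ∘ x3) = [[0, -20], [0, 0]]

[[0, -20], [0, 0]]


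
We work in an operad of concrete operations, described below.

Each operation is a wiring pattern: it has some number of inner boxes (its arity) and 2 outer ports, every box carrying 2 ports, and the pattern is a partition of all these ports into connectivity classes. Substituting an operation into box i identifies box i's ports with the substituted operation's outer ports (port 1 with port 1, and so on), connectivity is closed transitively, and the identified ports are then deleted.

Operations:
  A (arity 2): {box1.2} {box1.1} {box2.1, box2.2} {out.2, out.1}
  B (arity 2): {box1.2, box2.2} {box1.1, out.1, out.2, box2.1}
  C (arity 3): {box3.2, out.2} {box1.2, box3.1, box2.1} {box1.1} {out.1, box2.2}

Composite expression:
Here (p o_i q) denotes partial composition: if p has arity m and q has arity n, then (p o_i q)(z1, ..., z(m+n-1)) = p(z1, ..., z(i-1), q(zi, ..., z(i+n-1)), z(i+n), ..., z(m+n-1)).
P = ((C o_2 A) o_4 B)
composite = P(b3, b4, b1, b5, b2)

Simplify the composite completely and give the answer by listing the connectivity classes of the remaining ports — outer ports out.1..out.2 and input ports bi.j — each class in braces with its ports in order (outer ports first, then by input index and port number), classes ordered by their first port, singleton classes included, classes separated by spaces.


{out.1, out.2, b2.1, b3.2, b5.1} {b1.1, b1.2} {b2.2, b5.2} {b3.1} {b4.1} {b4.2}

Treat the ports identified at C as solder joints: merge, then drop.
composing A on (b4, b1), with out.j its own outer ports: {out.1, out.2} {b1.1, b1.2} {b4.1} {b4.2}
composing B on (b5, b2), with out.j its own outer ports: {out.1, out.2, b2.1, b5.1} {b2.2, b5.2}
composing C on (b3, b4, b1, b5, b2), with out.j its own outer ports: {out.1, out.2, b2.1, b3.2, b5.1} {b1.1, b1.2} {b2.2, b5.2} {b3.1} {b4.1} {b4.2}


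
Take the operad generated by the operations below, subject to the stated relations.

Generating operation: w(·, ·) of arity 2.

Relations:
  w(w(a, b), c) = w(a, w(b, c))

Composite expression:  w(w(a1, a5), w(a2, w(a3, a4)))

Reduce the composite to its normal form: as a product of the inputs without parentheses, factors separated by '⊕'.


The w-tree's shape is irrelevant; the a-reading-order decides.
w(a1, a5) flattens to a1 ⊕ a5
w(a3, a4) flattens to a3 ⊕ a4
w(a2, w(a3, a4)) flattens to a2 ⊕ a3 ⊕ a4
w(w(a1, a5), w(a2, w(a3, a4))) flattens to a1 ⊕ a5 ⊕ a2 ⊕ a3 ⊕ a4

a1 ⊕ a5 ⊕ a2 ⊕ a3 ⊕ a4


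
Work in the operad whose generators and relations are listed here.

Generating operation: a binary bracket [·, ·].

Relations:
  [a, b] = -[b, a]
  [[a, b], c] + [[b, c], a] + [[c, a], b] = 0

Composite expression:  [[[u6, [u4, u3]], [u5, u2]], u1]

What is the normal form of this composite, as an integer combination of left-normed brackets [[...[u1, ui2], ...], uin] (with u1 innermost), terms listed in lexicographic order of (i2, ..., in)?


-[[[[[u1, u2], u5], u3], u4], u6] + [[[[[u1, u2], u5], u4], u3], u6] + [[[[[u1, u2], u5], u6], u3], u4] - [[[[[u1, u2], u5], u6], u4], u3] + [[[[[u1, u3], u4], u6], u2], u5] - [[[[[u1, u3], u4], u6], u5], u2] - [[[[[u1, u4], u3], u6], u2], u5] + [[[[[u1, u4], u3], u6], u5], u2] + [[[[[u1, u5], u2], u3], u4], u6] - [[[[[u1, u5], u2], u4], u3], u6] - [[[[[u1, u5], u2], u6], u3], u4] + [[[[[u1, u5], u2], u6], u4], u3] - [[[[[u1, u6], u3], u4], u2], u5] + [[[[[u1, u6], u3], u4], u5], u2] + [[[[[u1, u6], u4], u3], u2], u5] - [[[[[u1, u6], u4], u3], u5], u2]


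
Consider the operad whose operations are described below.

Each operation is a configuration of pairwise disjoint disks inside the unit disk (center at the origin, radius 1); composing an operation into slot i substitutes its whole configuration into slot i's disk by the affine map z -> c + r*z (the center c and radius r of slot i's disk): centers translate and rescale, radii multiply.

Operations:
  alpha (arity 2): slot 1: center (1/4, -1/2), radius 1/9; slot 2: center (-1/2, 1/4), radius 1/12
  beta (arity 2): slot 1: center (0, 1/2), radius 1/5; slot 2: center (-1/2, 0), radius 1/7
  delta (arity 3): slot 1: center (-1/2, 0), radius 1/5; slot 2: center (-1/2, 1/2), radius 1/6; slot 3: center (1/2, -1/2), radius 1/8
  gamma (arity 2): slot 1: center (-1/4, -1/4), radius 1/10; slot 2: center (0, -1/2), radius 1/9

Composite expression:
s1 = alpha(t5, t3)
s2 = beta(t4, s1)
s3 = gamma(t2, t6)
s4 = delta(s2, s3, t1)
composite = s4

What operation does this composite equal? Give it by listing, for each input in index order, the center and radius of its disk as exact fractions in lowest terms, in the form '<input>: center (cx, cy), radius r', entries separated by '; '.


Below delta, radii multiply path by path; the t-disk centers shift.
input t4: composing its 2 substitution steps yields center (-1/2, 1/10), radius 1/25
input t5: composing its 3 substitution steps yields center (-83/140, -1/70), radius 1/315
input t3: composing its 3 substitution steps yields center (-43/70, 1/140), radius 1/420
input t2: composing its 2 substitution steps yields center (-13/24, 11/24), radius 1/60
input t6: composing its 2 substitution steps yields center (-1/2, 5/12), radius 1/54
input t1: composing its 1 substitution step yields center (1/2, -1/2), radius 1/8

t1: center (1/2, -1/2), radius 1/8; t2: center (-13/24, 11/24), radius 1/60; t3: center (-43/70, 1/140), radius 1/420; t4: center (-1/2, 1/10), radius 1/25; t5: center (-83/140, -1/70), radius 1/315; t6: center (-1/2, 5/12), radius 1/54


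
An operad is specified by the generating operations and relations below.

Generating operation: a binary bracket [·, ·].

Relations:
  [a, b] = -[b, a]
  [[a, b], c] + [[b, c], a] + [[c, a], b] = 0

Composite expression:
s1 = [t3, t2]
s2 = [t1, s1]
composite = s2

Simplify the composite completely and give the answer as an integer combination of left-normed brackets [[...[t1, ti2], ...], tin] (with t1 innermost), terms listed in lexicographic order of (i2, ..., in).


-[[t1, t2], t3] + [[t1, t3], t2]


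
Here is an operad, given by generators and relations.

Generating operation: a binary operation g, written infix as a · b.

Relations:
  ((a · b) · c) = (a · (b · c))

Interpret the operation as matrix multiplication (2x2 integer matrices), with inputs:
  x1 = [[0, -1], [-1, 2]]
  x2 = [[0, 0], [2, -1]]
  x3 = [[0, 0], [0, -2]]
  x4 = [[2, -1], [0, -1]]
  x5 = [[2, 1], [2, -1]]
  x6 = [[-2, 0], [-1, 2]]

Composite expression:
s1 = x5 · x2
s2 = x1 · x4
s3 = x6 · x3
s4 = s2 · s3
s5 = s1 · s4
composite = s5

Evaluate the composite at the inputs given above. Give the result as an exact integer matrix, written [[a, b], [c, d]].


[[0, -12], [0, 12]]

(x5 · x2) = [[2, -1], [-2, 1]]
(x1 · x4) = [[0, 1], [-2, -1]]
(x6 · x3) = [[0, 0], [0, -4]]
((x1 · x4) · (x6 · x3)) = [[0, -4], [0, 4]]
((x5 · x2) · ((x1 · x4) · (x6 · x3))) = [[0, -12], [0, 12]]


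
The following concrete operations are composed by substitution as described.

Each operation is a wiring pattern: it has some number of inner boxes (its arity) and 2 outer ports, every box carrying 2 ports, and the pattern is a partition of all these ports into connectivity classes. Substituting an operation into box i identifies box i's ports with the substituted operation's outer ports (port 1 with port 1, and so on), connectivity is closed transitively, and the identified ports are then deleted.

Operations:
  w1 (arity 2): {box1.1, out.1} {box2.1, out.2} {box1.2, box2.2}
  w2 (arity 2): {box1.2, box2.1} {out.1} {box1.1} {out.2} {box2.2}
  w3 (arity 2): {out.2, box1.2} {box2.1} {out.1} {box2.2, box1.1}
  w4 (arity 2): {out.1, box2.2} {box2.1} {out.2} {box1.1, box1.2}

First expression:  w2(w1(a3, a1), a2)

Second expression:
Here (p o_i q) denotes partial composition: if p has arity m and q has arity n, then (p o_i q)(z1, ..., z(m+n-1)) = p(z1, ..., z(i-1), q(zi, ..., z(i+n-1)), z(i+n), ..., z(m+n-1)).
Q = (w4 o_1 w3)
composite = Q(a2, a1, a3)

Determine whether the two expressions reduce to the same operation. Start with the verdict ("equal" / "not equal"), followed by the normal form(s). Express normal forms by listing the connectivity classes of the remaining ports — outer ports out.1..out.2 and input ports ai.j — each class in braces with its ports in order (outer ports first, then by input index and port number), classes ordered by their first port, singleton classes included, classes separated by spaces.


not equal; first: {out.1} {out.2} {a1.1, a2.1} {a1.2, a3.2} {a2.2} {a3.1}; second: {out.1, a3.2} {out.2} {a1.1} {a1.2, a2.1} {a2.2} {a3.1}


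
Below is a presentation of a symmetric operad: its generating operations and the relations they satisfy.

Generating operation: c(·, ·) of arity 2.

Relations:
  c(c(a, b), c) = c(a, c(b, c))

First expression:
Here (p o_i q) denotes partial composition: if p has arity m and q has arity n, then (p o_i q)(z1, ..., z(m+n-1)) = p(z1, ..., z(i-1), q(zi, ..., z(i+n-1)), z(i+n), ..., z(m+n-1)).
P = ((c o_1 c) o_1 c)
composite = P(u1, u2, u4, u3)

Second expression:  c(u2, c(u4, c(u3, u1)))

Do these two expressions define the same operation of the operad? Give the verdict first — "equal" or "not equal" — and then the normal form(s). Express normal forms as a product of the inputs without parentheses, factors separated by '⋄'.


The first composite normalizes to u1 ⋄ u2 ⋄ u4 ⋄ u3
The second composite normalizes to u2 ⋄ u4 ⋄ u3 ⋄ u1
Different reductions; not equal.

not equal; the first gives u1 ⋄ u2 ⋄ u4 ⋄ u3 and the second u2 ⋄ u4 ⋄ u3 ⋄ u1


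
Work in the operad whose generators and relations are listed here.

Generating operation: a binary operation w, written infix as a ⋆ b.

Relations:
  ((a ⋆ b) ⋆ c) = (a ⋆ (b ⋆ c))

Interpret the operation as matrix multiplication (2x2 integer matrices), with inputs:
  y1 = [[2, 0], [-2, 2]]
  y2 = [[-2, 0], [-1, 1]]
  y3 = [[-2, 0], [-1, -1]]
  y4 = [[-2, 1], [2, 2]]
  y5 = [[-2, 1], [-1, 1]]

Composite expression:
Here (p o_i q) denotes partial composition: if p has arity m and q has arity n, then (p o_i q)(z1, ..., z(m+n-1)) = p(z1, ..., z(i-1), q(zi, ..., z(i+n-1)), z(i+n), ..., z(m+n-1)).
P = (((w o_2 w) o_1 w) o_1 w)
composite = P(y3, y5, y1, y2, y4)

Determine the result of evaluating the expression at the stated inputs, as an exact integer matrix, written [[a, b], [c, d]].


(y3 ⋆ y5) = [[4, -2], [3, -2]]
((y3 ⋆ y5) ⋆ y1) = [[12, -4], [10, -4]]
(y2 ⋆ y4) = [[4, -2], [4, 1]]
(((y3 ⋆ y5) ⋆ y1) ⋆ (y2 ⋆ y4)) = [[32, -28], [24, -24]]

[[32, -28], [24, -24]]


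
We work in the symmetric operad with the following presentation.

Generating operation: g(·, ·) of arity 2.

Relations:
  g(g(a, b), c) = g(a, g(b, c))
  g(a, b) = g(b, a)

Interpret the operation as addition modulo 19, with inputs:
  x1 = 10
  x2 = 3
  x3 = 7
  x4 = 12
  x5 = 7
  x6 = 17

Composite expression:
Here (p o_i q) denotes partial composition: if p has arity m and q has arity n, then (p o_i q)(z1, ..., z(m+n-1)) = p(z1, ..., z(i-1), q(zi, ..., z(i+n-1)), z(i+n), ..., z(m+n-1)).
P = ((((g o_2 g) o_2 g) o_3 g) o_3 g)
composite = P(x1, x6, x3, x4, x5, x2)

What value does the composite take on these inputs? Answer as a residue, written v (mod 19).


g(x3, x4) = 0
g(g(x3, x4), x5) = 7
g(x6, g(g(x3, x4), x5)) = 5
g(g(x6, g(g(x3, x4), x5)), x2) = 8
g(x1, g(g(x6, g(g(x3, x4), x5)), x2)) = 18

18 (mod 19)


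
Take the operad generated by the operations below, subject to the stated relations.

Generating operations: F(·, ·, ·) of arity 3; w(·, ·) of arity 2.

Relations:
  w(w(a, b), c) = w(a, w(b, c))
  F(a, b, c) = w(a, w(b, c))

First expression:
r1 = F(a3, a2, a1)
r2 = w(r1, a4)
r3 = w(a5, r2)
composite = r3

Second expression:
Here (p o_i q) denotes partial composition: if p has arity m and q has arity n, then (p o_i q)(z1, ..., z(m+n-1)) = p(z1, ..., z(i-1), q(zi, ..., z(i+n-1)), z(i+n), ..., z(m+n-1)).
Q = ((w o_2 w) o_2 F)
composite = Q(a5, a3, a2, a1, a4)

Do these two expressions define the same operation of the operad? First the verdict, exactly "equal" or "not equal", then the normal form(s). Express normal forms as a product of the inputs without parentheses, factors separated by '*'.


equal — both sides give a5 * a3 * a2 * a1 * a4

The first composite normalizes to a5 * a3 * a2 * a1 * a4
The second composite normalizes to a5 * a3 * a2 * a1 * a4
The forms coincide; equal.


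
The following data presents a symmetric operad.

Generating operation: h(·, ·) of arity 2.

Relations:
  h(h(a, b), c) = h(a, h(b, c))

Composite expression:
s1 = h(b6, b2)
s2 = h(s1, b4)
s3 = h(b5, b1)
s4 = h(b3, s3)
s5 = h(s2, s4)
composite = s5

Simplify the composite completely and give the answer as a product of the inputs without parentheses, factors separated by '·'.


b6 · b2 · b4 · b3 · b5 · b1


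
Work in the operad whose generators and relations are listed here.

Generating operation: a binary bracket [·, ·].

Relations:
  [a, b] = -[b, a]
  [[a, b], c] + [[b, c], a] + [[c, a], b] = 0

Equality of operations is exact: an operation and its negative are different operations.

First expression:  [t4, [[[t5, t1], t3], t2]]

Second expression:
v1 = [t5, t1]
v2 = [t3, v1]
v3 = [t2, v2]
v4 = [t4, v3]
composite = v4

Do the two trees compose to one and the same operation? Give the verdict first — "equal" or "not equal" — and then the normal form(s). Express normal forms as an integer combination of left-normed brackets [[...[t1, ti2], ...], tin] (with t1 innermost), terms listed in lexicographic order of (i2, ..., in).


The first expression, normalized: [[[[t1, t5], t3], t2], t4]
The second expression, normalized: [[[[t1, t5], t3], t2], t4]
Identical normal forms: equal.

equal; the common form is [[[[t1, t5], t3], t2], t4]


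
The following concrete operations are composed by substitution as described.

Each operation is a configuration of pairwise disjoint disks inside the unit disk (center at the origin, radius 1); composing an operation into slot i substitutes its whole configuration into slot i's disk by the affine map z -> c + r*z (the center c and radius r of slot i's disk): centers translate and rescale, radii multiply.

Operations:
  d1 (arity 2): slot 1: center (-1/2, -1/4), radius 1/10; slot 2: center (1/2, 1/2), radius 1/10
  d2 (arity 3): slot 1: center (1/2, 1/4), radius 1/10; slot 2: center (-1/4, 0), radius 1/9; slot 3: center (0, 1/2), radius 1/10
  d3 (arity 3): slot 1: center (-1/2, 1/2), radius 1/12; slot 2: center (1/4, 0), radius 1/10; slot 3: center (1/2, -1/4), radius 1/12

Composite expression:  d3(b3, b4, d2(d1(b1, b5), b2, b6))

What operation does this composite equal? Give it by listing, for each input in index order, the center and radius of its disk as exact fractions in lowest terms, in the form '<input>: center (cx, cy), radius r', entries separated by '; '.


b1: center (43/80, -37/160), radius 1/1200; b2: center (23/48, -1/4), radius 1/108; b3: center (-1/2, 1/2), radius 1/12; b4: center (1/4, 0), radius 1/10; b5: center (131/240, -9/40), radius 1/1200; b6: center (1/2, -5/24), radius 1/120

Each b-disk chains the slot maps above it in d3; radii multiply.
input b3: composing its 1 substitution step yields center (-1/2, 1/2), radius 1/12
input b4: composing its 1 substitution step yields center (1/4, 0), radius 1/10
input b1: composing its 3 substitution steps yields center (43/80, -37/160), radius 1/1200
input b5: composing its 3 substitution steps yields center (131/240, -9/40), radius 1/1200
input b2: composing its 2 substitution steps yields center (23/48, -1/4), radius 1/108
input b6: composing its 2 substitution steps yields center (1/2, -5/24), radius 1/120


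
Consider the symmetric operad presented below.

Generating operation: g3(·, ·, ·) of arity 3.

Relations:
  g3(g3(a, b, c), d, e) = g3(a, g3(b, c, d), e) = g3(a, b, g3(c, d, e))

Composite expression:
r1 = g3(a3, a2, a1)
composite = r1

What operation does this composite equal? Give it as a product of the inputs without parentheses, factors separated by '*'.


a3 * a2 * a1

All parenthesizations of g3 agree; list the a-inputs left to right.
g3(a3, a2, a1) linearizes to a3 * a2 * a1


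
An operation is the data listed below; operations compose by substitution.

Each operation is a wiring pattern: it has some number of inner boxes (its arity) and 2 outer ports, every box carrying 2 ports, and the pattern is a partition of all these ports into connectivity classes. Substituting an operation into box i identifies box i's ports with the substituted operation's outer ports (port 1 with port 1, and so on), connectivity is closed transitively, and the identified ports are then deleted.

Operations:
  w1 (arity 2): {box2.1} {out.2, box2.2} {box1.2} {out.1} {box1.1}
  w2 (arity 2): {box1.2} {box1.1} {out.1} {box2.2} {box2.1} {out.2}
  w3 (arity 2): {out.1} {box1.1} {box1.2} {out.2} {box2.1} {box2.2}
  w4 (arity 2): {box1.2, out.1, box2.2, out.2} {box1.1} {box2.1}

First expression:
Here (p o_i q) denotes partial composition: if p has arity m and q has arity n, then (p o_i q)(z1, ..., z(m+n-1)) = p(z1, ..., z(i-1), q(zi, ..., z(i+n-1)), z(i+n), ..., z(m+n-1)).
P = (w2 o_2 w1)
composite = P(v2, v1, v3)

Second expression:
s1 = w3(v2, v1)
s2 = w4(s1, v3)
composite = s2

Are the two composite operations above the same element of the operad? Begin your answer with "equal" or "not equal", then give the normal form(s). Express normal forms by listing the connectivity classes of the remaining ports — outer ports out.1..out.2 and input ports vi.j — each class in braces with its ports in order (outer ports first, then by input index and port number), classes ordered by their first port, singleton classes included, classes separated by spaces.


not equal; first: {out.1} {out.2} {v1.1} {v1.2} {v2.1} {v2.2} {v3.1} {v3.2}; second: {out.1, out.2, v3.2} {v1.1} {v1.2} {v2.1} {v2.2} {v3.1}

The first expression reduces to {out.1} {out.2} {v1.1} {v1.2} {v2.1} {v2.2} {v3.1} {v3.2}
The second expression reduces to {out.1, out.2, v3.2} {v1.1} {v1.2} {v2.1} {v2.2} {v3.1}
Distinct normal forms: not equal.


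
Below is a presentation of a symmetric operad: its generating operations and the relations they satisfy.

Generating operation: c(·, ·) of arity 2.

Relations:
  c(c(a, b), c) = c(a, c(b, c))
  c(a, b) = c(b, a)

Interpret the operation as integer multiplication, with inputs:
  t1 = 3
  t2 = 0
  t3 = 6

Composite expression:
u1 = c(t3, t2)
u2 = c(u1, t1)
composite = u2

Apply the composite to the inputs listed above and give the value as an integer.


0

c(t3, t2) = 0
c(c(t3, t2), t1) = 0


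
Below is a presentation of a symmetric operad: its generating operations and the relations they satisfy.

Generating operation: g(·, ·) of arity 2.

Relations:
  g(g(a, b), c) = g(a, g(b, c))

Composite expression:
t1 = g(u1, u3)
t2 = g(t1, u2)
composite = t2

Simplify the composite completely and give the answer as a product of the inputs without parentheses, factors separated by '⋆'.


u1 ⋆ u3 ⋆ u2


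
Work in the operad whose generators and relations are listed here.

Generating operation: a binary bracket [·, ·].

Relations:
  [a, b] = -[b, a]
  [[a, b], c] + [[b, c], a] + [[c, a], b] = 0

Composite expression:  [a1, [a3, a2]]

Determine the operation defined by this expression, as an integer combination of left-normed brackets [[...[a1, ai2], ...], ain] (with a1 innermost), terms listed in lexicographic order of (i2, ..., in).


-[[a1, a2], a3] + [[a1, a3], a2]

Skip Jacobi rewriting: expand, keep a1-initial words, read off terms.
Composite bracket: [a1, [a3, a2]]
Expanding via [a, b] = ab - ba: 4 signed words (2^2 = 4).
Collect the words opening with a1:
  sign of a1a2a3 is -1, so it contributes -[[a1, a2], a3]
  sign of a1a3a2 is +1, so it contributes +[[a1, a3], a2]


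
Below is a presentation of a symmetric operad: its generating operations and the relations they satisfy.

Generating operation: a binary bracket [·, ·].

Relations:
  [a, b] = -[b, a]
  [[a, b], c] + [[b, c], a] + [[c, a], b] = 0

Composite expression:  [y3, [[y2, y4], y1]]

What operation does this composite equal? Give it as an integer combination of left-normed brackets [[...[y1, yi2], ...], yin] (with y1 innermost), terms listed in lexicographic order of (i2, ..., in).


Left-normed coefficients sit on the y1-initial expansion words.
Composite bracket: [y3, [[y2, y4], y1]]
Full expansion: 8 signed words from ab - ba (2^3 = 8).
Keep just the words that open with y1:
  y1y2y4y3 (sign +1) contributes +[[[y1, y2], y4], y3]
  y1y4y2y3 (sign -1) contributes -[[[y1, y4], y2], y3]

[[[y1, y2], y4], y3] - [[[y1, y4], y2], y3]


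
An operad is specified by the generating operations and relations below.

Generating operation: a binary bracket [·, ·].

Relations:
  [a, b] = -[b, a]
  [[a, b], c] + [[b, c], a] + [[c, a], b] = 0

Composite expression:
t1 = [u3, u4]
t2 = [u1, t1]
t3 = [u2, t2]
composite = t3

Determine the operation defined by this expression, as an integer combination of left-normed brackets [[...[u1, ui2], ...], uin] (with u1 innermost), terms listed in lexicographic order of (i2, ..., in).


-[[[u1, u3], u4], u2] + [[[u1, u4], u3], u2]

Expand each bracket as ab - ba; the u1-initial words give the coefficients.
Composite bracket: [u2, [u1, [u3, u4]]]
Under [a, b] = ab - ba we get 8 signed associative words (2^3 = 8).
The u1-initial words carry the normal form:
  the word u1u3u4u2 carries sign -1 and contributes -[[[u1, u3], u4], u2]
  the word u1u4u3u2 carries sign +1 and contributes +[[[u1, u4], u3], u2]


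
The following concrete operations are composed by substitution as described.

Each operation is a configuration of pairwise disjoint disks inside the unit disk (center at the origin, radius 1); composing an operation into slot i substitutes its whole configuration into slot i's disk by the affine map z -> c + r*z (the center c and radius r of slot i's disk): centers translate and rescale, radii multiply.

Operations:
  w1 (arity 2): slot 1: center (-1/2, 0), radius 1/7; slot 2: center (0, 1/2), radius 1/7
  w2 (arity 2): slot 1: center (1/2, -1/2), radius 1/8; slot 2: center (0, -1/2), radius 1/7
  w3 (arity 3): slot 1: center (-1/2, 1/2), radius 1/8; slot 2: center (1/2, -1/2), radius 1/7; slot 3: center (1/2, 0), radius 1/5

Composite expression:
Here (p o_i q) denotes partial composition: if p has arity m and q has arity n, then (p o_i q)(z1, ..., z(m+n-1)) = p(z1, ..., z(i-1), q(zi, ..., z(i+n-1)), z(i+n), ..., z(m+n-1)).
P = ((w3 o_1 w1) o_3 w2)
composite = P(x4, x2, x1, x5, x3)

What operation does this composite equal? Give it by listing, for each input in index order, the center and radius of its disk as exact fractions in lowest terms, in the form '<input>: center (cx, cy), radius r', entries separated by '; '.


x1: center (4/7, -4/7), radius 1/56; x2: center (-1/2, 9/16), radius 1/56; x3: center (1/2, 0), radius 1/5; x4: center (-9/16, 1/2), radius 1/56; x5: center (1/2, -4/7), radius 1/49

Follow each x-input down from w3: c' goes to c + r*c', radius to r*r'.
input x4: composing its 2 substitution steps yields center (-9/16, 1/2), radius 1/56
input x2: composing its 2 substitution steps yields center (-1/2, 9/16), radius 1/56
input x1: composing its 2 substitution steps yields center (4/7, -4/7), radius 1/56
input x5: composing its 2 substitution steps yields center (1/2, -4/7), radius 1/49
input x3: composing its 1 substitution step yields center (1/2, 0), radius 1/5


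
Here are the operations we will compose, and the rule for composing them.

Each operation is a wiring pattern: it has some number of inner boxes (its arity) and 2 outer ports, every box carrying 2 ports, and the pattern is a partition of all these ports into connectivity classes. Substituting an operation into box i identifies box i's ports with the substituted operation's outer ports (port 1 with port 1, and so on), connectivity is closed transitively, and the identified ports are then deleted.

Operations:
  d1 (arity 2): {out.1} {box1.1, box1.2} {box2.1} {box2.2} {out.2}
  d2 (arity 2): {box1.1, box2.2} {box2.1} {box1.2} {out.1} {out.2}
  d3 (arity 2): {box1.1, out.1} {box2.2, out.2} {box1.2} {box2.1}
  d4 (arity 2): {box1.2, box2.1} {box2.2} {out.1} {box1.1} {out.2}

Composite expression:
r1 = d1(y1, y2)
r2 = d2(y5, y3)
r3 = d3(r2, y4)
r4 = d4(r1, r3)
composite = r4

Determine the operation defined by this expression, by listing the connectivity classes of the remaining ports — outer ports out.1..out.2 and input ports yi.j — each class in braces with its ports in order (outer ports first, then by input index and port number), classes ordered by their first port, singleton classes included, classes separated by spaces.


{out.1} {out.2} {y1.1, y1.2} {y2.1} {y2.2} {y3.1} {y3.2, y5.1} {y4.1} {y4.2} {y5.2}


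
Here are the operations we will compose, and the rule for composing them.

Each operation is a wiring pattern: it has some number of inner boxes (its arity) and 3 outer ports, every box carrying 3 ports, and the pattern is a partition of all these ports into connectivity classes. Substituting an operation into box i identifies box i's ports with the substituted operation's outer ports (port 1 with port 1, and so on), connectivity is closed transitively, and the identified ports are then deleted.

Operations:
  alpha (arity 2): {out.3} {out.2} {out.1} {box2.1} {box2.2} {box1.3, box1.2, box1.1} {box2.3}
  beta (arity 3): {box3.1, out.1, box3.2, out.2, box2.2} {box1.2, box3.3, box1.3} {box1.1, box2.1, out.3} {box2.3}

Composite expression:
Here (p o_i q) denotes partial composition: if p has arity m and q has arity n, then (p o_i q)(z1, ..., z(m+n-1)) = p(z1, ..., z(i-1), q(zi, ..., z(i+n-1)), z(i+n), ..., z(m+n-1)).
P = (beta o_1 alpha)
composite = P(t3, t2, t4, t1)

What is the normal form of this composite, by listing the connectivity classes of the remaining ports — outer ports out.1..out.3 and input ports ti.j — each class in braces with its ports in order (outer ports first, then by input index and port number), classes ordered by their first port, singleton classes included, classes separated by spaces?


{out.1, out.2, t1.1, t1.2, t4.2} {out.3, t4.1} {t1.3} {t2.1} {t2.2} {t2.3} {t3.1, t3.2, t3.3} {t4.3}

Connectivity passes through glued beta-boundaries; trace each wire chain.
composing alpha on (t3, t2), with out.j its own outer ports: {out.1} {out.2} {out.3} {t2.1} {t2.2} {t2.3} {t3.1, t3.2, t3.3}
composing beta on (t3, t2, t4, t1), with out.j its own outer ports: {out.1, out.2, t1.1, t1.2, t4.2} {out.3, t4.1} {t1.3} {t2.1} {t2.2} {t2.3} {t3.1, t3.2, t3.3} {t4.3}


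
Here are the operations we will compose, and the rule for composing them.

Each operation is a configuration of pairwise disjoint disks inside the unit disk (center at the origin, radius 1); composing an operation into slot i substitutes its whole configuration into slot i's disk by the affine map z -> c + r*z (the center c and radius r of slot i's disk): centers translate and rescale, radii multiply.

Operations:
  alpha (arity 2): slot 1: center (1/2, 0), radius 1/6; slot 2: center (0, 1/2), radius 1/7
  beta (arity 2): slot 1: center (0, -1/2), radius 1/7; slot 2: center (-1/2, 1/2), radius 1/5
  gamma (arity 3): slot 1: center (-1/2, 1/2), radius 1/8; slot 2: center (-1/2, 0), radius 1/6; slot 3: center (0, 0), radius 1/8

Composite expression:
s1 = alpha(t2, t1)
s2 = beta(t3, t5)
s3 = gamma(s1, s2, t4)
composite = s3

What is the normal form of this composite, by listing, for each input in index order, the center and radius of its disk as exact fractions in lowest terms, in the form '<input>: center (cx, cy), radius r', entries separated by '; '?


Only the slot chain above each t matters under gamma; compose those maps.
input t2: applying the 2 nested substitutions gives center (-7/16, 1/2), radius 1/48
input t1: applying the 2 nested substitutions gives center (-1/2, 9/16), radius 1/56
input t3: applying the 2 nested substitutions gives center (-1/2, -1/12), radius 1/42
input t5: applying the 2 nested substitutions gives center (-7/12, 1/12), radius 1/30
input t4: applying the 1 nested substitution gives center (0, 0), radius 1/8

t1: center (-1/2, 9/16), radius 1/56; t2: center (-7/16, 1/2), radius 1/48; t3: center (-1/2, -1/12), radius 1/42; t4: center (0, 0), radius 1/8; t5: center (-7/12, 1/12), radius 1/30
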